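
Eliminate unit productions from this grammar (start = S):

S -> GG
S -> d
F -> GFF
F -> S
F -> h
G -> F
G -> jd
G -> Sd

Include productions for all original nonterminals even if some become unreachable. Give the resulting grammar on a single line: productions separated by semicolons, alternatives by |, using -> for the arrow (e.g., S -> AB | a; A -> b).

S -> d | GG; F -> d | h | GG | GFF; G -> d | h | GG | Sd | jd | GFF

Unit productions: F->S, G->F.
Unit pairs (A ⇒* B via units): (F,S), (G,F), (G,S).
S: inherits non-unit rules of {S} → GG | d.
F: inherits non-unit rules of {F, S} → GFF | GG | d | h.
G: inherits non-unit rules of {F, G, S} → GFF | GG | Sd | d | h | jd.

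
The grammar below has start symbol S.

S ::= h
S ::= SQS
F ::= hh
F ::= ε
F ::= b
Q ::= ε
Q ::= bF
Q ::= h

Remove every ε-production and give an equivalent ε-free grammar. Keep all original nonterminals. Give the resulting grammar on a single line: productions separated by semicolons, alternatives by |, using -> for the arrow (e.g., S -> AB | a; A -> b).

S -> h | SS | SQS; F -> b | hh; Q -> b | h | bF

Nullable set: {F, Q}.
S -> SQS: Q nullable, giving SQS | SS.
Drop F -> ε.
Drop Q -> ε.
Q -> bF: F nullable, giving b | bF.
Unchanged (no nullable symbols): S -> h; F -> b; F -> hh; Q -> h.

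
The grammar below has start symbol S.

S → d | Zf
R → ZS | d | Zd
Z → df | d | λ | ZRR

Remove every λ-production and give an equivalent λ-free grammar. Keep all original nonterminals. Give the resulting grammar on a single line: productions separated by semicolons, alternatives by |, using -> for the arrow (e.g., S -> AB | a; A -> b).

S -> d | f | Zf; R -> S | d | ZS | Zd; Z -> d | RR | df | ZRR

Nullable set: {Z}.
S -> Zf: Z nullable, giving Zf | f.
R -> ZS: Z nullable, giving S | ZS.
R -> Zd: Z nullable, giving Zd | d.
Drop Z -> λ.
Z -> ZRR: Z nullable, giving RR | ZRR.
Unchanged (no nullable symbols): S -> d; R -> d; Z -> d; Z -> df.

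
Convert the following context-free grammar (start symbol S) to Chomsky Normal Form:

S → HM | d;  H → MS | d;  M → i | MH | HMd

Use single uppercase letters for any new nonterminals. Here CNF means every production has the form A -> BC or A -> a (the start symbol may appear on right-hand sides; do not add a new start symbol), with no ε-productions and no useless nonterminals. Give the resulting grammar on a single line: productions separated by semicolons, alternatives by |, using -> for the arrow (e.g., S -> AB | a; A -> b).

S -> d | HM; A -> d; B -> MA; H -> d | MS; M -> i | HB | MH

No ε-productions.
No unit productions to eliminate.
TERM: introduce A -> d and substitute in every rule of length ≥2.
BIN: M -> HMA becomes M -> HB, B -> MA.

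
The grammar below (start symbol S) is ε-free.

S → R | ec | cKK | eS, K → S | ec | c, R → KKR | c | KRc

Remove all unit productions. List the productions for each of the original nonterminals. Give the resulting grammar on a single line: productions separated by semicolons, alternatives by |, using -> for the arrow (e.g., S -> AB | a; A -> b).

Unit productions: K->S, S->R.
Unit pairs (A ⇒* B via units): (K,R), (K,S), (S,R).
S: inherits non-unit rules of {R, S} → KKR | KRc | c | cKK | eS | ec.
K: inherits non-unit rules of {K, R, S} → KKR | KRc | c | cKK | eS | ec.
R: inherits non-unit rules of {R} → KKR | KRc | c.

S -> c | eS | ec | KKR | KRc | cKK; K -> c | eS | ec | KKR | KRc | cKK; R -> c | KKR | KRc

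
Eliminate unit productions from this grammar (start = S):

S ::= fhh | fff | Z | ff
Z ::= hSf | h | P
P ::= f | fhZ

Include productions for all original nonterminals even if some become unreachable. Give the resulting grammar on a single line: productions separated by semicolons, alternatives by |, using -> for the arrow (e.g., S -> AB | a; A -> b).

S -> f | h | ff | fff | fhZ | fhh | hSf; P -> f | fhZ; Z -> f | h | fhZ | hSf

Unit productions: S->Z, Z->P.
Unit pairs (A ⇒* B via units): (S,P), (S,Z), (Z,P).
S: inherits non-unit rules of {P, S, Z} → f | ff | fff | fhZ | fhh | h | hSf.
P: inherits non-unit rules of {P} → f | fhZ.
Z: inherits non-unit rules of {P, Z} → f | fhZ | h | hSf.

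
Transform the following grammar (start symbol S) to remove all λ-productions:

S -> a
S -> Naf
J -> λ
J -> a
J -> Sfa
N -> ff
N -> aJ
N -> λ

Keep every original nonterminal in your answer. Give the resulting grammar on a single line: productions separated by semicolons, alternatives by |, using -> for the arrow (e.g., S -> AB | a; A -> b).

S -> a | af | Naf; J -> a | Sfa; N -> a | aJ | ff

Nullable set: {J, N}.
S -> Naf: N nullable, giving Naf | af.
Drop J -> λ.
Drop N -> λ.
N -> aJ: J nullable, giving a | aJ.
Unchanged (no nullable symbols): S -> a; J -> Sfa; J -> a; N -> ff.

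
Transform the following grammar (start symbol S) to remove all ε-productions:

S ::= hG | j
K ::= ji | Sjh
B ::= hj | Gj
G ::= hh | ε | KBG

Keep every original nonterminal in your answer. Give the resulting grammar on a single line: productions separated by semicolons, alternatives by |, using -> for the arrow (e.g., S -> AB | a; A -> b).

S -> h | j | hG; B -> j | Gj | hj; G -> KB | hh | KBG; K -> ji | Sjh

Nullable set: {G}.
S -> hG: G nullable, giving h | hG.
B -> Gj: G nullable, giving Gj | j.
Drop G -> ε.
G -> KBG: G nullable, giving KB | KBG.
Unchanged (no nullable symbols): S -> j; B -> hj; G -> hh; K -> Sjh; K -> ji.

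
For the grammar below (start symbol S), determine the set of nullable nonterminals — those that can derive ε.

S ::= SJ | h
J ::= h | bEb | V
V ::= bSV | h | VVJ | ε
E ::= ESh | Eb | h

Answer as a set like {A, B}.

Directly nullable (have an ε-rule): {V}.
J is nullable via J -> V (every symbol on the right is already known nullable).
Not nullable: E, S — each has a terminal in every rule's right-hand side or depends on a non-nullable symbol.

{J, V}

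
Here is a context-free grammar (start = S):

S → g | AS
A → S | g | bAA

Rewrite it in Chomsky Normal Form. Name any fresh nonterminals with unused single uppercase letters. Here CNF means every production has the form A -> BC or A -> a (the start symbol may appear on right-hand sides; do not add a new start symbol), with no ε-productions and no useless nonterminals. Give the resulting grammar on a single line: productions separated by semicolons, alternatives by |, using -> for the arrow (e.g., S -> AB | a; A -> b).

S -> g | AS; A -> g | AS | BC; B -> b; C -> AA

No ε-productions.
After unit-elimination: S -> g | AS; A -> g | AS | bAA.
TERM: introduce B -> b and substitute in every rule of length ≥2.
BIN: A -> BAA becomes A -> BC, C -> AA.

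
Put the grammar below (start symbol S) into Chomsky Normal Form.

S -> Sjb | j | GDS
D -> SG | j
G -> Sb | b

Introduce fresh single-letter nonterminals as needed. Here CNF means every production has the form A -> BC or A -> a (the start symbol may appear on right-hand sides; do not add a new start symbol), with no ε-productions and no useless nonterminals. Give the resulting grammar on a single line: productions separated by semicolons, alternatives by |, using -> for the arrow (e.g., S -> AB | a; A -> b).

S -> j | GC | SE; A -> b; B -> j; C -> DS; D -> j | SG; E -> BA; G -> b | SA

No ε-productions.
No unit productions to eliminate.
TERM: introduce A -> b, B -> j and substitute in every rule of length ≥2.
BIN: S -> GDS becomes S -> GC, C -> DS; S -> SBA becomes S -> SE, E -> BA.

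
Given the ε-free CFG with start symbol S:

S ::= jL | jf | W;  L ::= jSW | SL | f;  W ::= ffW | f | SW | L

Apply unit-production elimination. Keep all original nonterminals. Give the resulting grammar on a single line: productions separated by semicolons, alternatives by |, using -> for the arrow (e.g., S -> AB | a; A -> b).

S -> f | SL | SW | jL | jf | ffW | jSW; L -> f | SL | jSW; W -> f | SL | SW | ffW | jSW

Unit productions: S->W, W->L.
Unit pairs (A ⇒* B via units): (S,L), (S,W), (W,L).
S: inherits non-unit rules of {L, S, W} → SL | SW | f | ffW | jL | jSW | jf.
L: inherits non-unit rules of {L} → SL | f | jSW.
W: inherits non-unit rules of {L, W} → SL | SW | f | ffW | jSW.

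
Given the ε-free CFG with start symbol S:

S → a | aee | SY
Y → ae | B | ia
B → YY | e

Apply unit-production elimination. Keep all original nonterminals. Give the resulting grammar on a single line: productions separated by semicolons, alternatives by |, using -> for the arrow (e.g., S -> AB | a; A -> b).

Unit productions: Y->B.
Unit pairs (A ⇒* B via units): (Y,B).
S: inherits non-unit rules of {S} → SY | a | aee.
B: inherits non-unit rules of {B} → YY | e.
Y: inherits non-unit rules of {B, Y} → YY | ae | e | ia.

S -> a | SY | aee; B -> e | YY; Y -> e | YY | ae | ia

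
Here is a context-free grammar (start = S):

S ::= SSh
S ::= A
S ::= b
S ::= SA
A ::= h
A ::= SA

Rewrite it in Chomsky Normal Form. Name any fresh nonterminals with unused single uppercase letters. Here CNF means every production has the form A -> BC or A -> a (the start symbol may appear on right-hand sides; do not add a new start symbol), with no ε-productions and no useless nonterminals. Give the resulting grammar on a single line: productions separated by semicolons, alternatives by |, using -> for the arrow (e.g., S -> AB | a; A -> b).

No ε-productions.
After unit-elimination: S -> b | h | SA | SSh; A -> h | SA.
TERM: introduce B -> h and substitute in every rule of length ≥2.
BIN: S -> SSB becomes S -> SC, C -> SB.

S -> b | h | SA | SC; A -> h | SA; B -> h; C -> SB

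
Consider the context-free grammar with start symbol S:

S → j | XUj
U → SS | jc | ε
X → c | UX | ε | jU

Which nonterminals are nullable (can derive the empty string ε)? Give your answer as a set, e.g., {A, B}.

Directly nullable (have an ε-rule): {U, X}.
Not nullable: S — each has a terminal in every rule's right-hand side or depends on a non-nullable symbol.

{U, X}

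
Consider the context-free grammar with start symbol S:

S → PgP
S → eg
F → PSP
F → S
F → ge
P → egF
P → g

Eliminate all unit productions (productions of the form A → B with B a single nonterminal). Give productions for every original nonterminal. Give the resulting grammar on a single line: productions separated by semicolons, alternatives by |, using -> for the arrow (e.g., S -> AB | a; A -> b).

S -> eg | PgP; F -> eg | ge | PSP | PgP; P -> g | egF

Unit productions: F->S.
Unit pairs (A ⇒* B via units): (F,S).
S: inherits non-unit rules of {S} → PgP | eg.
F: inherits non-unit rules of {F, S} → PSP | PgP | eg | ge.
P: inherits non-unit rules of {P} → egF | g.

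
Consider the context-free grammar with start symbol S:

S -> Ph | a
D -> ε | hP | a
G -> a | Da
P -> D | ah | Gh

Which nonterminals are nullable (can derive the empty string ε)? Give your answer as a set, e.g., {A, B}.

{D, P}

Directly nullable (have an ε-rule): {D}.
P is nullable via P -> D (every symbol on the right is already known nullable).
Not nullable: G, S — each has a terminal in every rule's right-hand side or depends on a non-nullable symbol.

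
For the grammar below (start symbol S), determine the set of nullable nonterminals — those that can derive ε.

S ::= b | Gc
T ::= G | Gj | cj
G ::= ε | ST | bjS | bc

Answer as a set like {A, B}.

Directly nullable (have an ε-rule): {G}.
T is nullable via T -> G (every symbol on the right is already known nullable).
Not nullable: S — each has a terminal in every rule's right-hand side or depends on a non-nullable symbol.

{G, T}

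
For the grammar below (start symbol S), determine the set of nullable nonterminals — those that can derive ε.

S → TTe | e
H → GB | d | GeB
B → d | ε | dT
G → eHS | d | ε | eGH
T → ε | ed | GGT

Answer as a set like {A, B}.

{B, G, H, T}

Directly nullable (have an ε-rule): {B, G, T}.
H is nullable via H -> GB (every symbol on the right is already known nullable).
Not nullable: S — each has a terminal in every rule's right-hand side or depends on a non-nullable symbol.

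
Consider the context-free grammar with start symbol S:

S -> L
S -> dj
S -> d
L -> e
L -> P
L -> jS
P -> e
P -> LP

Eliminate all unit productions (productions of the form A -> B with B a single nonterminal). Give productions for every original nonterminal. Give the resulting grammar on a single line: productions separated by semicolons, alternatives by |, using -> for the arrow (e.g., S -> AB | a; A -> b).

S -> d | e | LP | dj | jS; L -> e | LP | jS; P -> e | LP

Unit productions: L->P, S->L.
Unit pairs (A ⇒* B via units): (L,P), (S,L), (S,P).
S: inherits non-unit rules of {L, P, S} → LP | d | dj | e | jS.
L: inherits non-unit rules of {L, P} → LP | e | jS.
P: inherits non-unit rules of {P} → LP | e.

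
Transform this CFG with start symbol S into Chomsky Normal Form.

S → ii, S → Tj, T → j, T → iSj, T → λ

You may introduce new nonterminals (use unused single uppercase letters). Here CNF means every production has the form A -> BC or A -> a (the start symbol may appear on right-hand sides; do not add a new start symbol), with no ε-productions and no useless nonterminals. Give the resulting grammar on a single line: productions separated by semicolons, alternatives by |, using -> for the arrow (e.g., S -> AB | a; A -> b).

Nullable: {T}; after ε-elimination: S -> j | Tj | ii; T -> j | iSj.
No unit productions to eliminate.
TERM: introduce B -> i, A -> j and substitute in every rule of length ≥2.
BIN: T -> BSA becomes T -> BC, C -> SA.

S -> j | BB | TA; A -> j; B -> i; C -> SA; T -> j | BC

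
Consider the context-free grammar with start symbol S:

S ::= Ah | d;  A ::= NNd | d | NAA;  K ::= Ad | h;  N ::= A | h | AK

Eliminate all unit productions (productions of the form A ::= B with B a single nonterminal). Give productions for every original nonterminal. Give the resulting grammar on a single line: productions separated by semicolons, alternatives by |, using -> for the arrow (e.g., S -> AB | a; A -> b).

S -> d | Ah; A -> d | NAA | NNd; K -> h | Ad; N -> d | h | AK | NAA | NNd

Unit productions: N->A.
Unit pairs (A ⇒* B via units): (N,A).
S: inherits non-unit rules of {S} → Ah | d.
A: inherits non-unit rules of {A} → NAA | NNd | d.
K: inherits non-unit rules of {K} → Ad | h.
N: inherits non-unit rules of {A, N} → AK | NAA | NNd | d | h.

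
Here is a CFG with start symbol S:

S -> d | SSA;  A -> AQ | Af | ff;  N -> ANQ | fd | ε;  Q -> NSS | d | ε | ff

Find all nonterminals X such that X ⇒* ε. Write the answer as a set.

{N, Q}

Directly nullable (have an ε-rule): {N, Q}.
Not nullable: A, S — each has a terminal in every rule's right-hand side or depends on a non-nullable symbol.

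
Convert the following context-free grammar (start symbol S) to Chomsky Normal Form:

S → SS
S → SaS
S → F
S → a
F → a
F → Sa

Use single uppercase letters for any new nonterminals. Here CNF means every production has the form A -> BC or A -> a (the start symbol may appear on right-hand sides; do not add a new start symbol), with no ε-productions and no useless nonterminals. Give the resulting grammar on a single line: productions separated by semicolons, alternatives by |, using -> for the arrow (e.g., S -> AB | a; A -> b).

S -> a | SA | SB | SS; A -> a; B -> AS

No ε-productions.
After unit-elimination: S -> a | SS | Sa | SaS; F -> a | Sa.
TERM: introduce A -> a and substitute in every rule of length ≥2.
BIN: S -> SAS becomes S -> SB, B -> AS.
Drop unreachable/unproductive: F.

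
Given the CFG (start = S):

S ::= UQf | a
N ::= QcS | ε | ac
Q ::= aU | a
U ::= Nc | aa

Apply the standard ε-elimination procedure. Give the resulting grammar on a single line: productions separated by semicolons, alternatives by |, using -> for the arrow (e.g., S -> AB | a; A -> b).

S -> a | UQf; N -> ac | QcS; Q -> a | aU; U -> c | Nc | aa

Nullable set: {N}.
Drop N -> ε.
U -> Nc: N nullable, giving Nc | c.
Unchanged (no nullable symbols): S -> UQf; S -> a; N -> QcS; N -> ac; Q -> a; Q -> aU; U -> aa.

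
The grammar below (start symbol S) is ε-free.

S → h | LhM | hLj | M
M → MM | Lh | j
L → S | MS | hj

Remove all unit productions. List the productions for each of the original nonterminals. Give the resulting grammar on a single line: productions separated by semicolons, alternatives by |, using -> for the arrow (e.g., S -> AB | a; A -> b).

Unit productions: L->S, S->M.
Unit pairs (A ⇒* B via units): (L,M), (L,S), (S,M).
S: inherits non-unit rules of {M, S} → Lh | LhM | MM | h | hLj | j.
L: inherits non-unit rules of {L, M, S} → Lh | LhM | MM | MS | h | hLj | hj | j.
M: inherits non-unit rules of {M} → Lh | MM | j.

S -> h | j | Lh | MM | LhM | hLj; L -> h | j | Lh | MM | MS | hj | LhM | hLj; M -> j | Lh | MM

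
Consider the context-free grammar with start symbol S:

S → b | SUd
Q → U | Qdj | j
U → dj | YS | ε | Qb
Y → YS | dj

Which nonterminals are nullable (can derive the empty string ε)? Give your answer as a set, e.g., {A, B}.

{Q, U}

Directly nullable (have an ε-rule): {U}.
Q is nullable via Q -> U (every symbol on the right is already known nullable).
Not nullable: S, Y — each has a terminal in every rule's right-hand side or depends on a non-nullable symbol.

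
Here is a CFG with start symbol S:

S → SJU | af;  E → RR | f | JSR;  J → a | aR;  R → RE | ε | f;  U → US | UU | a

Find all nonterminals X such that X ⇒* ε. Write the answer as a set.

Directly nullable (have an ε-rule): {R}.
E is nullable via E -> RR (every symbol on the right is already known nullable).
Not nullable: J, S, U — each has a terminal in every rule's right-hand side or depends on a non-nullable symbol.

{E, R}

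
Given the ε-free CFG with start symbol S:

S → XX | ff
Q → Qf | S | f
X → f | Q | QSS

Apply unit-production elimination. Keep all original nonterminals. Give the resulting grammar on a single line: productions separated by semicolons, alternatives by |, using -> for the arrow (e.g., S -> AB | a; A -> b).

S -> XX | ff; Q -> f | Qf | XX | ff; X -> f | Qf | XX | ff | QSS

Unit productions: Q->S, X->Q.
Unit pairs (A ⇒* B via units): (Q,S), (X,Q), (X,S).
S: inherits non-unit rules of {S} → XX | ff.
Q: inherits non-unit rules of {Q, S} → Qf | XX | f | ff.
X: inherits non-unit rules of {Q, S, X} → QSS | Qf | XX | f | ff.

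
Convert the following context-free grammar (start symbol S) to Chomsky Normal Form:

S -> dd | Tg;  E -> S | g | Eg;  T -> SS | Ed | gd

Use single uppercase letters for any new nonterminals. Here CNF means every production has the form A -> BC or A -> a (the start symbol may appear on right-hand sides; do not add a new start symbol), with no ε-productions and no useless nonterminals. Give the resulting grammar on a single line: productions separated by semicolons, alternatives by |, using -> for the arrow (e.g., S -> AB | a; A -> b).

S -> BB | TA; A -> g; B -> d; E -> g | BB | EA | TA; T -> AB | EB | SS

No ε-productions.
After unit-elimination: S -> Tg | dd; E -> g | Eg | Tg | dd; T -> Ed | SS | gd.
TERM: introduce B -> d, A -> g and substitute in every rule of length ≥2.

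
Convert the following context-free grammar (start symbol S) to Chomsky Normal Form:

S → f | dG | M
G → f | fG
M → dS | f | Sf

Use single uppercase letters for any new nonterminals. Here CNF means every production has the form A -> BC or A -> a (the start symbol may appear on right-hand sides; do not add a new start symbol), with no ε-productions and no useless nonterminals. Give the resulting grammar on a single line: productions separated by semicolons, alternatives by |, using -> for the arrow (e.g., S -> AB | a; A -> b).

S -> f | BG | BS | SA; A -> f; B -> d; G -> f | AG

No ε-productions.
After unit-elimination: S -> f | Sf | dG | dS; G -> f | fG; M -> f | Sf | dS.
TERM: introduce B -> d, A -> f and substitute in every rule of length ≥2.
Drop unreachable/unproductive: M.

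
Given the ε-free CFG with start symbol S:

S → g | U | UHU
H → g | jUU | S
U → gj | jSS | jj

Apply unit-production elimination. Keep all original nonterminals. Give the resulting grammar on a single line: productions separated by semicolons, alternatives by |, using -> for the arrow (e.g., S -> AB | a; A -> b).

Unit productions: H->S, S->U.
Unit pairs (A ⇒* B via units): (H,S), (H,U), (S,U).
S: inherits non-unit rules of {S, U} → UHU | g | gj | jSS | jj.
H: inherits non-unit rules of {H, S, U} → UHU | g | gj | jSS | jUU | jj.
U: inherits non-unit rules of {U} → gj | jSS | jj.

S -> g | gj | jj | UHU | jSS; H -> g | gj | jj | UHU | jSS | jUU; U -> gj | jj | jSS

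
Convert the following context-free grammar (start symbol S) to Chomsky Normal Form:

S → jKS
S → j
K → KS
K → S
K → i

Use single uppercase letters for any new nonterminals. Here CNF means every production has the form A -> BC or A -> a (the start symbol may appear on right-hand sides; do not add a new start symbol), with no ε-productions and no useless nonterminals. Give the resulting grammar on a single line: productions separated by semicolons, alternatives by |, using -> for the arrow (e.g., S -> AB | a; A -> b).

S -> j | AC; A -> j; B -> KS; C -> KS; K -> i | j | AB | KS

No ε-productions.
After unit-elimination: S -> j | jKS; K -> i | j | KS | jKS.
TERM: introduce A -> j and substitute in every rule of length ≥2.
BIN: K -> AKS becomes K -> AB, B -> KS; S -> AKS becomes S -> AC, C -> KS.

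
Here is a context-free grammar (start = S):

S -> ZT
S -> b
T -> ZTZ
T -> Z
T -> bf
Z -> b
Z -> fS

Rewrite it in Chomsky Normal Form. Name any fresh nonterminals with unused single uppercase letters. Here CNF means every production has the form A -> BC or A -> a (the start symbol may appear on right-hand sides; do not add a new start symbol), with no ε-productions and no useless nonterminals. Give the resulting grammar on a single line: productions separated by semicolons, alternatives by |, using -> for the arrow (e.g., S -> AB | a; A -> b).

S -> b | ZT; A -> b; B -> f; C -> TZ; T -> b | AB | BS | ZC; Z -> b | BS

No ε-productions.
After unit-elimination: S -> b | ZT; T -> b | bf | fS | ZTZ; Z -> b | fS.
TERM: introduce A -> b, B -> f and substitute in every rule of length ≥2.
BIN: T -> ZTZ becomes T -> ZC, C -> TZ.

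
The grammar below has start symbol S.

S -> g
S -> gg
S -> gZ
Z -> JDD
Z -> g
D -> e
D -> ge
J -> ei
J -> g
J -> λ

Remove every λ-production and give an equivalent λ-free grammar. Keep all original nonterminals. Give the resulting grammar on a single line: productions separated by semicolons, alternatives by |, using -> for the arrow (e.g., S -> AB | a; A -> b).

Nullable set: {J}.
Drop J -> λ.
Z -> JDD: J nullable, giving DD | JDD.
Unchanged (no nullable symbols): S -> g; S -> gZ; S -> gg; D -> e; D -> ge; J -> ei; J -> g; Z -> g.

S -> g | gZ | gg; D -> e | ge; J -> g | ei; Z -> g | DD | JDD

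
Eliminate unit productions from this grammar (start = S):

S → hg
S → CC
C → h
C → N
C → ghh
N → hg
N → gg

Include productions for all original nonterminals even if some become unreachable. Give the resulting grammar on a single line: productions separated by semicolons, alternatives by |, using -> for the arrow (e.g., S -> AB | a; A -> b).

S -> CC | hg; C -> h | gg | hg | ghh; N -> gg | hg

Unit productions: C->N.
Unit pairs (A ⇒* B via units): (C,N).
S: inherits non-unit rules of {S} → CC | hg.
C: inherits non-unit rules of {C, N} → gg | ghh | h | hg.
N: inherits non-unit rules of {N} → gg | hg.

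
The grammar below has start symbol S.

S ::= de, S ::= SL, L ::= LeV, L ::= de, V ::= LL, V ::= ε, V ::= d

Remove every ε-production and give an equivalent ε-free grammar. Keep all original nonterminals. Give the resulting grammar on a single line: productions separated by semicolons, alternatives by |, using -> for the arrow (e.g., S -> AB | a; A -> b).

Nullable set: {V}.
L -> LeV: V nullable, giving Le | LeV.
Drop V -> ε.
Unchanged (no nullable symbols): S -> SL; S -> de; L -> de; V -> LL; V -> d.

S -> SL | de; L -> Le | de | LeV; V -> d | LL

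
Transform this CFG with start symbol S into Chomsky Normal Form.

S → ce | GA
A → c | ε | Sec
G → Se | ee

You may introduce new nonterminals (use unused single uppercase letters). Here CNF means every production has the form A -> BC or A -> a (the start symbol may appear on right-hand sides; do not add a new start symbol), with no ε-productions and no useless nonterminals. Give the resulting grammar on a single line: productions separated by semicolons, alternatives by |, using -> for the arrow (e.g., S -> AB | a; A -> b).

Nullable: {A}; after ε-elimination: S -> G | GA | ce; A -> c | Sec; G -> Se | ee.
After unit-elimination: S -> GA | Se | ce | ee; A -> c | Sec; G -> Se | ee.
TERM: introduce C -> c, B -> e and substitute in every rule of length ≥2.
BIN: A -> SBC becomes A -> SD, D -> BC.

S -> BB | CB | GA | SB; A -> c | SD; B -> e; C -> c; D -> BC; G -> BB | SB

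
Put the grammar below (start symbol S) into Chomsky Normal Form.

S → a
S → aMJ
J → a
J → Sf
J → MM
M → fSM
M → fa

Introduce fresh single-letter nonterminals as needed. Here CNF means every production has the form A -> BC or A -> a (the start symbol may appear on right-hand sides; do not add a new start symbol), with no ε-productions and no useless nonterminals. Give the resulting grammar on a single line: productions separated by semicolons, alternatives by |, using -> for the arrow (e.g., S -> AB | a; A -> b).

S -> a | BD; A -> f; B -> a; C -> SM; D -> MJ; J -> a | MM | SA; M -> AB | AC

No ε-productions.
No unit productions to eliminate.
TERM: introduce B -> a, A -> f and substitute in every rule of length ≥2.
BIN: M -> ASM becomes M -> AC, C -> SM; S -> BMJ becomes S -> BD, D -> MJ.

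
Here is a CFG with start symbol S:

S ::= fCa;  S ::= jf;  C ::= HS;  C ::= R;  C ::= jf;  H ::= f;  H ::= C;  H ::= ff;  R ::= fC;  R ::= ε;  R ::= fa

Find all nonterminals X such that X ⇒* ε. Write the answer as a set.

{C, H, R}

Directly nullable (have an ε-rule): {R}.
C is nullable via C -> R (every symbol on the right is already known nullable).
H is nullable via H -> C (every symbol on the right is already known nullable).
Not nullable: S — each has a terminal in every rule's right-hand side or depends on a non-nullable symbol.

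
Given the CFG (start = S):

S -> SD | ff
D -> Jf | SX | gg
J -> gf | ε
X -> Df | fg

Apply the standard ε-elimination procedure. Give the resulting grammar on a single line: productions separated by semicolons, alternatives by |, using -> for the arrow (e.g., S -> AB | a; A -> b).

Nullable set: {J}.
D -> Jf: J nullable, giving Jf | f.
Drop J -> ε.
Unchanged (no nullable symbols): S -> SD; S -> ff; D -> SX; D -> gg; J -> gf; X -> Df; X -> fg.

S -> SD | ff; D -> f | Jf | SX | gg; J -> gf; X -> Df | fg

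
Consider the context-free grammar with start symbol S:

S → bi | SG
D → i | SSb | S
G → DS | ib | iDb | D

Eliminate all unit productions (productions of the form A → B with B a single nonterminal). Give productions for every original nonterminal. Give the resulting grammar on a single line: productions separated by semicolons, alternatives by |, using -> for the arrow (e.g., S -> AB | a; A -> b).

S -> SG | bi; D -> i | SG | bi | SSb; G -> i | DS | SG | bi | ib | SSb | iDb

Unit productions: D->S, G->D.
Unit pairs (A ⇒* B via units): (D,S), (G,D), (G,S).
S: inherits non-unit rules of {S} → SG | bi.
D: inherits non-unit rules of {D, S} → SG | SSb | bi | i.
G: inherits non-unit rules of {D, G, S} → DS | SG | SSb | bi | i | iDb | ib.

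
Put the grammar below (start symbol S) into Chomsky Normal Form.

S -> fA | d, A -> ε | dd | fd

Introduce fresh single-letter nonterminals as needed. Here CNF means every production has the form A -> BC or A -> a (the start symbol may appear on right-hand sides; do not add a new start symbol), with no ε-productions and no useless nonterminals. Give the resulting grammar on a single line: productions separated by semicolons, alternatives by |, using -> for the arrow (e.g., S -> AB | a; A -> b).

S -> d | f | CA; A -> BB | CB; B -> d; C -> f

Nullable: {A}; after ε-elimination: S -> d | f | fA; A -> dd | fd.
No unit productions to eliminate.
TERM: introduce B -> d, C -> f and substitute in every rule of length ≥2.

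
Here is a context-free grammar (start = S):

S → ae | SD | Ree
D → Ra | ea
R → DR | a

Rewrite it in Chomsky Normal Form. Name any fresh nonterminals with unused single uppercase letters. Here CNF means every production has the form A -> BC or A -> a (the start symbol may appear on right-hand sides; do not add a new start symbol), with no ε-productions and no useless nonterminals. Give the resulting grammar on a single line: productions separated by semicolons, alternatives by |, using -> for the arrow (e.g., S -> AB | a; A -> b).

S -> AB | RC | SD; A -> a; B -> e; C -> BB; D -> BA | RA; R -> a | DR

No ε-productions.
No unit productions to eliminate.
TERM: introduce A -> a, B -> e and substitute in every rule of length ≥2.
BIN: S -> RBB becomes S -> RC, C -> BB.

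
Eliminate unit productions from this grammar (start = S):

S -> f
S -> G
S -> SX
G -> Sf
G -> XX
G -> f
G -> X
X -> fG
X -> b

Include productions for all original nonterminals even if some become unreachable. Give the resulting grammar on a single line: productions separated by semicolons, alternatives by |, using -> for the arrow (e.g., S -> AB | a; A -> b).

Unit productions: G->X, S->G.
Unit pairs (A ⇒* B via units): (G,X), (S,G), (S,X).
S: inherits non-unit rules of {G, S, X} → SX | Sf | XX | b | f | fG.
G: inherits non-unit rules of {G, X} → Sf | XX | b | f | fG.
X: inherits non-unit rules of {X} → b | fG.

S -> b | f | SX | Sf | XX | fG; G -> b | f | Sf | XX | fG; X -> b | fG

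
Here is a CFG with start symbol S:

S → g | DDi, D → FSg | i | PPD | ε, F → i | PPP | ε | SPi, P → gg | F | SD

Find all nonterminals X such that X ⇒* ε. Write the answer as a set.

{D, F, P}

Directly nullable (have an ε-rule): {D, F}.
P is nullable via P -> F (every symbol on the right is already known nullable).
Not nullable: S — each has a terminal in every rule's right-hand side or depends on a non-nullable symbol.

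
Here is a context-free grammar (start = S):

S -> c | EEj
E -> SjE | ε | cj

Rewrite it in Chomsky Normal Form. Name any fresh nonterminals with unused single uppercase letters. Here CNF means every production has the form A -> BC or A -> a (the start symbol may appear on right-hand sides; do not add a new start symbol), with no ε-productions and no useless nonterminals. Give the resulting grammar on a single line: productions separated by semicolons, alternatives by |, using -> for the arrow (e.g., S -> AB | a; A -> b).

S -> c | j | EA | ED; A -> j; B -> c; C -> AE; D -> EA; E -> BA | SA | SC

Nullable: {E}; after ε-elimination: S -> c | j | Ej | EEj; E -> Sj | cj | SjE.
No unit productions to eliminate.
TERM: introduce B -> c, A -> j and substitute in every rule of length ≥2.
BIN: E -> SAE becomes E -> SC, C -> AE; S -> EEA becomes S -> ED, D -> EA.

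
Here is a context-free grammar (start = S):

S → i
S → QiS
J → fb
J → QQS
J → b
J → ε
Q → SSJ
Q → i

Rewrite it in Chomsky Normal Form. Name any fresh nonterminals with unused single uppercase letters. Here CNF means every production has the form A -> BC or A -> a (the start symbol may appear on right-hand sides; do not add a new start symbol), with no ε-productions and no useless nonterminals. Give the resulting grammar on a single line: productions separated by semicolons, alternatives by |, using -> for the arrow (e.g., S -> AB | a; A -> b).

S -> i | QF; A -> f; B -> b; C -> i; D -> QS; E -> SJ; F -> CS; J -> b | AB | QD; Q -> i | SE | SS

Nullable: {J}; after ε-elimination: S -> i | QiS; J -> b | fb | QQS; Q -> i | SS | SSJ.
No unit productions to eliminate.
TERM: introduce B -> b, A -> f, C -> i and substitute in every rule of length ≥2.
BIN: J -> QQS becomes J -> QD, D -> QS; Q -> SSJ becomes Q -> SE, E -> SJ; S -> QCS becomes S -> QF, F -> CS.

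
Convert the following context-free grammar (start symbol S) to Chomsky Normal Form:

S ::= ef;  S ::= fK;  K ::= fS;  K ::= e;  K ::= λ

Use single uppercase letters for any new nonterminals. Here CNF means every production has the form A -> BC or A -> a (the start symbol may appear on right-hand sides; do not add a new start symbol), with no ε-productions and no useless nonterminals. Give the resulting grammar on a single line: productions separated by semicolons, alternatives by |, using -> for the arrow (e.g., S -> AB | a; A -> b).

S -> f | AK | BA; A -> f; B -> e; K -> e | AS

Nullable: {K}; after ε-elimination: S -> f | ef | fK; K -> e | fS.
No unit productions to eliminate.
TERM: introduce B -> e, A -> f and substitute in every rule of length ≥2.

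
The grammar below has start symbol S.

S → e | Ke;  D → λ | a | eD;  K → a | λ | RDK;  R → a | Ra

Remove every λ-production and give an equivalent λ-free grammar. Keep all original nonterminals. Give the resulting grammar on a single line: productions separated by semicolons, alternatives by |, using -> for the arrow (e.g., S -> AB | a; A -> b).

S -> e | Ke; D -> a | e | eD; K -> R | a | RD | RK | RDK; R -> a | Ra

Nullable set: {D, K}.
S -> Ke: K nullable, giving Ke | e.
Drop D -> λ.
D -> eD: D nullable, giving e | eD.
Drop K -> λ.
K -> RDK: D, K nullable, giving R | RD | RDK | RK.
Unchanged (no nullable symbols): S -> e; D -> a; K -> a; R -> Ra; R -> a.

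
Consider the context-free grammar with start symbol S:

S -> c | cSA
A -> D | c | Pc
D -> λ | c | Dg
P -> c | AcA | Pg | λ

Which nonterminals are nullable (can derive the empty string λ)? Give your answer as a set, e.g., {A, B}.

Directly nullable (have an ε-rule): {D, P}.
A is nullable via A -> D (every symbol on the right is already known nullable).
Not nullable: S — each has a terminal in every rule's right-hand side or depends on a non-nullable symbol.

{A, D, P}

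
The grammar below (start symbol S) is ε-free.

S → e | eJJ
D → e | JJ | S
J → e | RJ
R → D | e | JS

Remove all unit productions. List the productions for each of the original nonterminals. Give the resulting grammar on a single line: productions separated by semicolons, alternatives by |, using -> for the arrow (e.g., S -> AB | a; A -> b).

Unit productions: D->S, R->D.
Unit pairs (A ⇒* B via units): (D,S), (R,D), (R,S).
S: inherits non-unit rules of {S} → e | eJJ.
D: inherits non-unit rules of {D, S} → JJ | e | eJJ.
J: inherits non-unit rules of {J} → RJ | e.
R: inherits non-unit rules of {D, R, S} → JJ | JS | e | eJJ.

S -> e | eJJ; D -> e | JJ | eJJ; J -> e | RJ; R -> e | JJ | JS | eJJ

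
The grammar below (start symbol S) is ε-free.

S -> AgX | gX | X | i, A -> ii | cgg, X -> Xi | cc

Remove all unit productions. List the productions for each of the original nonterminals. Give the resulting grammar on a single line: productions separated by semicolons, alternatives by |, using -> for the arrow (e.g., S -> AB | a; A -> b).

Unit productions: S->X.
Unit pairs (A ⇒* B via units): (S,X).
S: inherits non-unit rules of {S, X} → AgX | Xi | cc | gX | i.
A: inherits non-unit rules of {A} → cgg | ii.
X: inherits non-unit rules of {X} → Xi | cc.

S -> i | Xi | cc | gX | AgX; A -> ii | cgg; X -> Xi | cc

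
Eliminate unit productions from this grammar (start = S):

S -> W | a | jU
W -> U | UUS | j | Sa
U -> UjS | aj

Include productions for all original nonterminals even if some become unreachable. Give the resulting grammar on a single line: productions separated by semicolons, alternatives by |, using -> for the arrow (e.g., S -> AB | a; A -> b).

S -> a | j | Sa | aj | jU | UUS | UjS; U -> aj | UjS; W -> j | Sa | aj | UUS | UjS

Unit productions: S->W, W->U.
Unit pairs (A ⇒* B via units): (S,U), (S,W), (W,U).
S: inherits non-unit rules of {S, U, W} → Sa | UUS | UjS | a | aj | j | jU.
U: inherits non-unit rules of {U} → UjS | aj.
W: inherits non-unit rules of {U, W} → Sa | UUS | UjS | aj | j.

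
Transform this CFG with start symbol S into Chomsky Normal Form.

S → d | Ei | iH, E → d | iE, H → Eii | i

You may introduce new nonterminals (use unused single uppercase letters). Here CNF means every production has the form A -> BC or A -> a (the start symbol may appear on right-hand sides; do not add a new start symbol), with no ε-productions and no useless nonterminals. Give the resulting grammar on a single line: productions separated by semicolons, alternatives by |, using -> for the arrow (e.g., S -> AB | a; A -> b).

No ε-productions.
No unit productions to eliminate.
TERM: introduce A -> i and substitute in every rule of length ≥2.
BIN: H -> EAA becomes H -> EB, B -> AA.

S -> d | AH | EA; A -> i; B -> AA; E -> d | AE; H -> i | EB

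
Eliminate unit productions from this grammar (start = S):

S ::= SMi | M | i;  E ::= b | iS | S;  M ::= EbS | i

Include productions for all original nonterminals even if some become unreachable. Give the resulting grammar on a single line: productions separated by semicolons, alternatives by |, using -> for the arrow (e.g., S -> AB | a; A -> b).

Unit productions: E->S, S->M.
Unit pairs (A ⇒* B via units): (E,M), (E,S), (S,M).
S: inherits non-unit rules of {M, S} → EbS | SMi | i.
E: inherits non-unit rules of {E, M, S} → EbS | SMi | b | i | iS.
M: inherits non-unit rules of {M} → EbS | i.

S -> i | EbS | SMi; E -> b | i | iS | EbS | SMi; M -> i | EbS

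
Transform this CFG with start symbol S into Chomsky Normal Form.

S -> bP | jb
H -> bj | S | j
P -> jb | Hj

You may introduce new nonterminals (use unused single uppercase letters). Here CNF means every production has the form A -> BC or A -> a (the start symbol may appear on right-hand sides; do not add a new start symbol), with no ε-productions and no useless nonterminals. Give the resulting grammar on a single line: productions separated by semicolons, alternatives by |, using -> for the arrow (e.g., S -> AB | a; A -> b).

S -> AP | BA; A -> b; B -> j; H -> j | AB | AP | BA; P -> BA | HB

No ε-productions.
After unit-elimination: S -> bP | jb; H -> j | bP | bj | jb; P -> Hj | jb.
TERM: introduce A -> b, B -> j and substitute in every rule of length ≥2.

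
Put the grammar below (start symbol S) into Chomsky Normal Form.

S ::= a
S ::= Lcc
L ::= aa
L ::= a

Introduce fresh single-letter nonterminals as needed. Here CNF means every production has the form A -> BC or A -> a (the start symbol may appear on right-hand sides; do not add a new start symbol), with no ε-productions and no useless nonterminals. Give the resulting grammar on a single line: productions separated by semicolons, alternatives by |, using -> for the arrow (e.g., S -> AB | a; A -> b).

No ε-productions.
No unit productions to eliminate.
TERM: introduce A -> a, B -> c and substitute in every rule of length ≥2.
BIN: S -> LBB becomes S -> LC, C -> BB.

S -> a | LC; A -> a; B -> c; C -> BB; L -> a | AA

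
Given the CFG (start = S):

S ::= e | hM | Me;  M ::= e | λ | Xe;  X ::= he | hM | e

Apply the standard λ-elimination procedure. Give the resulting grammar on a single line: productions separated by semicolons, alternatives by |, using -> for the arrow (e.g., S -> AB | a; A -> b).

S -> e | h | Me | hM; M -> e | Xe; X -> e | h | hM | he

Nullable set: {M}.
S -> Me: M nullable, giving Me | e.
S -> hM: M nullable, giving h | hM.
Drop M -> λ.
X -> hM: M nullable, giving h | hM.
Unchanged (no nullable symbols): S -> e; M -> Xe; M -> e; X -> e; X -> he.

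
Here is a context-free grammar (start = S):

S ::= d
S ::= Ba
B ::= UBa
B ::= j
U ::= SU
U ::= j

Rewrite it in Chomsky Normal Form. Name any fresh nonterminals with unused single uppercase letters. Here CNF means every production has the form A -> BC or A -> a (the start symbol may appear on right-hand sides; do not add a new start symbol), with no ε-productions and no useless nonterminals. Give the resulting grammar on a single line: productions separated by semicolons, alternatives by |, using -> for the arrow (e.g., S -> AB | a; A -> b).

S -> d | BA; A -> a; B -> j | UC; C -> BA; U -> j | SU

No ε-productions.
No unit productions to eliminate.
TERM: introduce A -> a and substitute in every rule of length ≥2.
BIN: B -> UBA becomes B -> UC, C -> BA.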